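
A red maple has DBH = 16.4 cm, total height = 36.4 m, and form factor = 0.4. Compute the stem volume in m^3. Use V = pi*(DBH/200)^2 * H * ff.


Formula: V = pi * (DBH/200)^2 * H * ff
Radius = DBH/200 = 16.4/200 = 0.082 m
Radius^2 = 0.082^2 = 0.006724 m^2
V = pi * 0.006724 * 36.4 * 0.4
V = 0.308 m^3

0.308


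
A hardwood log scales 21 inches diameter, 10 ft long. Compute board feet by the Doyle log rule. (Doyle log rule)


Doyle: BF = (D - 4)^2 * L / 16
Adjusted diameter = 21 - 4 = 17 in
(D-4)^2 = 17^2 = 289
BF = 289 * 10 / 16 = 181 BF

181


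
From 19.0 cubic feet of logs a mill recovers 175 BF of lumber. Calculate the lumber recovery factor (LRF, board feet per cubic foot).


Formula: LRF = Lumber Output (BF) / Log Input (ft^3)
LRF = 175 BF / 19.0 ft^3
LRF = 9.21 BF/ft^3

9.21


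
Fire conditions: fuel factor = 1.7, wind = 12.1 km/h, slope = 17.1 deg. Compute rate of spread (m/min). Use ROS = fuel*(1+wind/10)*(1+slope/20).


Formula: ROS = fuel * (1 + wind/10) * (1 + slope/20)
Wind factor = 1 + 12.1/10 = 2.21
Slope factor = 1 + 17.1/20 = 1.855
ROS = 1.7 * 2.21 * 1.855 = 6.97 m/min

6.97


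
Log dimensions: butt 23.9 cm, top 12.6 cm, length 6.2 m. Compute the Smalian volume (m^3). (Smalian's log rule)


Smalian: V = (A1 + A2)/2 * L,  A = pi*(D/200)^2
A1 = pi*(23.9/200)^2 = 0.044863 m^2
A2 = pi*(12.6/200)^2 = 0.012469 m^2
V = (0.044863+0.012469)/2*6.2 = 0.1777 m^3

0.1777


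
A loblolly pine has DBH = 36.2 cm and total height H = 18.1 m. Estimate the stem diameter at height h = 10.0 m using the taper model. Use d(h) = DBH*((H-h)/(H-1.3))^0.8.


Taper: d(h) = DBH * ((H - h) / (H - 1.3))^0.8
Numerator = H - h = 18.1 - 10.0 = 8.1 m
Denominator = H - 1.3 = 18.1 - 1.3 = 16.8 m
Ratio = 8.1 / 16.8 = 0.48214
d = 36.2 * 0.48214^0.8 = 20.2 cm

20.2


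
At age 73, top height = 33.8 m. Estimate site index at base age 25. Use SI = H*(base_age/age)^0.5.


Formula: SI = H_dom * (base_age / age)^0.5
Age ratio = 25 / 73 = 0.34247
sqrt(age_ratio) = 0.58521
SI = 33.8 * 0.58521 = 19.8 m

19.8


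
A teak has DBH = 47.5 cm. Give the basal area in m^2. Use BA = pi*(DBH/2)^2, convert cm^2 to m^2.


Formula: BA = pi * (DBH/2)^2 / 10000  (cm^2 to m^2)
Radius = DBH/2 = 47.5/2 = 23.75 cm
BA = pi * 23.75^2 / 10000
   = 1772.0546 cm^2 / 10000
   = 0.1772 m^2

0.1772


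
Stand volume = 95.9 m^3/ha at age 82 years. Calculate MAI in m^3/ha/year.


Formula: MAI = Total Volume / Stand Age
MAI = 95.9 m^3/ha / 82 years
MAI = 1.17 m^3/ha/year

1.17


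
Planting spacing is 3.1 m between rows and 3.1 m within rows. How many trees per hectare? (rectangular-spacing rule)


Formula: TPH = 10000 m^2/ha / (spacing_x * spacing_y)
Area per tree = 3.1 m * 3.1 m = 9.61 m^2
TPH = 10000 / 9.61 = 1041 trees/ha

1041


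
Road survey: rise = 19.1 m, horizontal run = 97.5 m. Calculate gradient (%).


Formula: Gradient = rise / run * 100
Gradient = 19.1 / 97.5 * 100 = 19.6%

19.6


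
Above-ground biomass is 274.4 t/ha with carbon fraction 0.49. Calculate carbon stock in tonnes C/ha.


Formula: Carbon Stock = Biomass * Carbon Fraction
C = 274.4 t/ha * 0.49
C = 134.5 t C/ha

134.5


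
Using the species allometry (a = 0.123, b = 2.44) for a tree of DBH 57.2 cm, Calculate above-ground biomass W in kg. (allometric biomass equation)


Formula: W = a * DBH^b  (allometric power law)
DBH^b = 57.2^2.44 = 19410.9285
W = 0.123 * 19410.9285 = 2387.5 kg

2387.5


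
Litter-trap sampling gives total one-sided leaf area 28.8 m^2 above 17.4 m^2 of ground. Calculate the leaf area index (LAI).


Formula: LAI = total leaf area / ground area  (dimensionless)
LAI = 28.8 m^2 / 17.4 m^2
LAI = 1.66

1.66


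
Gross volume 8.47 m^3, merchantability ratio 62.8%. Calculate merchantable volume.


Formula: MV = V_total * (merchantable_pct / 100)
Merchantable fraction = 62.8% / 100 = 0.628
MV = 8.47 m^3 * 0.628 = 5.319 m^3

5.319


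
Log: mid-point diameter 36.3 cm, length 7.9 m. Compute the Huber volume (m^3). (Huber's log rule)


Huber: V = Am * L,  Am = pi*(Dm/200)^2
Am = pi*(36.3/200)^2 = 0.103491 m^2
V = 0.103491*7.9 = 0.8176 m^3

0.8176


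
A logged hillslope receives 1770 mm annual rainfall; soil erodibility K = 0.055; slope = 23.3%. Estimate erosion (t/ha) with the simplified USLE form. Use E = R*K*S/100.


Formula: E = R * K * S / 100  (simplified USLE)
R * K = 1770 * 0.055 = 97.35
E = 97.35 * 23.3 / 100 = 22.68 t/ha

22.68


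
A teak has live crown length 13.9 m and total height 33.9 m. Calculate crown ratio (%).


Formula: Crown Ratio = (Crown Length / Total Height) * 100
CR = (13.9 m / 33.9 m) * 100
CR = 0.41 * 100 = 41.0%

41.0


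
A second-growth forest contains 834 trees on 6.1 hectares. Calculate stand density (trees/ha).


Formula: Stand Density = N_trees / Area_ha
Density = 834 trees / 6.1 ha
Density = 137 trees/ha

137


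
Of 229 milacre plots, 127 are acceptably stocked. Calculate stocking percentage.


Formula: Stocking % = stocked plots / total plots * 100
Stocking = 127 / 229 * 100
Stocking = 0.5546 * 100 = 55.5%

55.5


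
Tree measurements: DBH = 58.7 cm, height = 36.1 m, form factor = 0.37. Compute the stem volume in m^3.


Formula: V = pi * (DBH/200)^2 * H * ff
Radius = DBH/200 = 58.7/200 = 0.2935 m
Radius^2 = 0.2935^2 = 0.08614225 m^2
V = pi * 0.08614225 * 36.1 * 0.37
V = 3.615 m^3

3.615


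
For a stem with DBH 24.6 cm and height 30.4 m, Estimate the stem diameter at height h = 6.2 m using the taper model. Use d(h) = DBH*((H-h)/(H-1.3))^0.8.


Taper: d(h) = DBH * ((H - h) / (H - 1.3))^0.8
Numerator = H - h = 30.4 - 6.2 = 24.2 m
Denominator = H - 1.3 = 30.4 - 1.3 = 29.1 m
Ratio = 24.2 / 29.1 = 0.83162
d = 24.6 * 0.83162^0.8 = 21.2 cm

21.2


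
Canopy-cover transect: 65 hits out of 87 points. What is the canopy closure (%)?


Formula: Canopy closure = covered points / total points * 100
Closure = 65 / 87 * 100
Closure = 0.7471 * 100 = 74.7%

74.7


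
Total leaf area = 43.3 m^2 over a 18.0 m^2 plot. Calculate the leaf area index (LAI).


Formula: LAI = total leaf area / ground area  (dimensionless)
LAI = 43.3 m^2 / 18.0 m^2
LAI = 2.41

2.41


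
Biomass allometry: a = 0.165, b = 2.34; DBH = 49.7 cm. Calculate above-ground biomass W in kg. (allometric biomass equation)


Formula: W = a * DBH^b  (allometric power law)
DBH^b = 49.7^2.34 = 9321.2456
W = 0.165 * 9321.2456 = 1538.0 kg

1538.0


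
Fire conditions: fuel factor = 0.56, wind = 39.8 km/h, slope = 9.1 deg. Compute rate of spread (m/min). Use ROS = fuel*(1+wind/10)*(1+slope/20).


Formula: ROS = fuel * (1 + wind/10) * (1 + slope/20)
Wind factor = 1 + 39.8/10 = 4.98
Slope factor = 1 + 9.1/20 = 1.455
ROS = 0.56 * 4.98 * 1.455 = 4.06 m/min

4.06


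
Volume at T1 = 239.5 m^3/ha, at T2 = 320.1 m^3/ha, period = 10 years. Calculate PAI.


Formula: PAI = (V_T2 - V_T1) / (T2 - T1)
Volume increment = 320.1 - 239.5 = 80.6 m^3/ha
PAI = 80.6 / 10 = 8.06 m^3/ha/year

8.06


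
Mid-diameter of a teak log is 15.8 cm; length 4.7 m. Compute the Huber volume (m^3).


Huber: V = Am * L,  Am = pi*(Dm/200)^2
Am = pi*(15.8/200)^2 = 0.019607 m^2
V = 0.019607*4.7 = 0.0922 m^3

0.0922


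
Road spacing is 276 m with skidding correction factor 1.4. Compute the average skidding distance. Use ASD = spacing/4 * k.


Formula: ASD = (spacing / 4) * correction
Uncorrected distance = spacing / 4 = 276 / 4 = 69 m
ASD = 69 * 1.4 = 97 m

97


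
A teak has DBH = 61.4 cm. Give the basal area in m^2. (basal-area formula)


Formula: BA = pi * (DBH/2)^2 / 10000  (cm^2 to m^2)
Radius = DBH/2 = 61.4/2 = 30.7 cm
BA = pi * 30.7^2 / 10000
   = 2960.9197 cm^2 / 10000
   = 0.2961 m^2

0.2961


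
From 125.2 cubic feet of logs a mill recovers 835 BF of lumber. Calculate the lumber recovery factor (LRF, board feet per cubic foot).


Formula: LRF = Lumber Output (BF) / Log Input (ft^3)
LRF = 835 BF / 125.2 ft^3
LRF = 6.67 BF/ft^3

6.67


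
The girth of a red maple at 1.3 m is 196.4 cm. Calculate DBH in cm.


Formula: DBH = C / pi
DBH = 196.4 / pi
pi = 3.14159...
DBH = 62.5 cm

62.5


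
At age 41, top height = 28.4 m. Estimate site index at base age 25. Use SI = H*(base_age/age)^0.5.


Formula: SI = H_dom * (base_age / age)^0.5
Age ratio = 25 / 41 = 0.60976
sqrt(age_ratio) = 0.78087
SI = 28.4 * 0.78087 = 22.2 m

22.2


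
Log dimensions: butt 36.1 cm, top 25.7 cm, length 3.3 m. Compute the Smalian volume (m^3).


Smalian: V = (A1 + A2)/2 * L,  A = pi*(D/200)^2
A1 = pi*(36.1/200)^2 = 0.102354 m^2
A2 = pi*(25.7/200)^2 = 0.051875 m^2
V = (0.102354+0.051875)/2*3.3 = 0.2545 m^3

0.2545


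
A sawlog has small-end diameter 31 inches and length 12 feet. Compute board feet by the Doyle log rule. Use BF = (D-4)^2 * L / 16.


Doyle: BF = (D - 4)^2 * L / 16
Adjusted diameter = 31 - 4 = 27 in
(D-4)^2 = 27^2 = 729
BF = 729 * 12 / 16 = 547 BF

547


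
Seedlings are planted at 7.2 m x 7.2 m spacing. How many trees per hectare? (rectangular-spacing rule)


Formula: TPH = 10000 m^2/ha / (spacing_x * spacing_y)
Area per tree = 7.2 m * 7.2 m = 51.84 m^2
TPH = 10000 / 51.84 = 193 trees/ha

193


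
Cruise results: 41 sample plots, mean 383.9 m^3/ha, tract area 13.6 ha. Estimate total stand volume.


Formula: Total Volume = Mean Volume per ha * Total Area
Total Volume = 383.9 m^3/ha * 13.6 ha
Total Volume = 5221 m^3

5221


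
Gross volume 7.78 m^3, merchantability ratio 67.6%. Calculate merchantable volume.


Formula: MV = V_total * (merchantable_pct / 100)
Merchantable fraction = 67.6% / 100 = 0.676
MV = 7.78 m^3 * 0.676 = 5.259 m^3

5.259


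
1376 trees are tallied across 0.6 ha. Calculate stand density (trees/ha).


Formula: Stand Density = N_trees / Area_ha
Density = 1376 trees / 0.6 ha
Density = 2293 trees/ha

2293


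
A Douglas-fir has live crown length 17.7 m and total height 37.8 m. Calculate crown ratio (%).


Formula: Crown Ratio = (Crown Length / Total Height) * 100
CR = (17.7 m / 37.8 m) * 100
CR = 0.4683 * 100 = 46.8%

46.8


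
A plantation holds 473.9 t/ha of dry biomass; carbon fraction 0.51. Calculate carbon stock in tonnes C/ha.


Formula: Carbon Stock = Biomass * Carbon Fraction
C = 473.9 t/ha * 0.51
C = 241.7 t C/ha

241.7


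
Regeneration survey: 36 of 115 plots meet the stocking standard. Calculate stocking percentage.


Formula: Stocking % = stocked plots / total plots * 100
Stocking = 36 / 115 * 100
Stocking = 0.313 * 100 = 31.3%

31.3


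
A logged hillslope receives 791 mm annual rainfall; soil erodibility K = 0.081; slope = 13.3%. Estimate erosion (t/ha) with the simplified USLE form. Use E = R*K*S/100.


Formula: E = R * K * S / 100  (simplified USLE)
R * K = 791 * 0.081 = 64.071
E = 64.071 * 13.3 / 100 = 8.52 t/ha

8.52


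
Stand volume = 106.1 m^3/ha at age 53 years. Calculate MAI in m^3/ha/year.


Formula: MAI = Total Volume / Stand Age
MAI = 106.1 m^3/ha / 53 years
MAI = 2.0 m^3/ha/year

2.0


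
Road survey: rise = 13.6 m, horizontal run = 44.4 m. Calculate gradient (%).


Formula: Gradient = rise / run * 100
Gradient = 13.6 / 44.4 * 100 = 30.6%

30.6


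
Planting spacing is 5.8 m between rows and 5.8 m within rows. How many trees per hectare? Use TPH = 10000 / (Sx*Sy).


Formula: TPH = 10000 m^2/ha / (spacing_x * spacing_y)
Area per tree = 5.8 m * 5.8 m = 33.64 m^2
TPH = 10000 / 33.64 = 297 trees/ha

297


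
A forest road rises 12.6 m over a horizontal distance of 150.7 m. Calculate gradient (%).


Formula: Gradient = rise / run * 100
Gradient = 12.6 / 150.7 * 100 = 8.4%

8.4


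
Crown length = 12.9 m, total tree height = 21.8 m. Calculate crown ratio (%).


Formula: Crown Ratio = (Crown Length / Total Height) * 100
CR = (12.9 m / 21.8 m) * 100
CR = 0.5917 * 100 = 59.2%

59.2


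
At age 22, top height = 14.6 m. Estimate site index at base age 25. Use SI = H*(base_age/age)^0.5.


Formula: SI = H_dom * (base_age / age)^0.5
Age ratio = 25 / 22 = 1.13636
sqrt(age_ratio) = 1.066
SI = 14.6 * 1.066 = 15.6 m

15.6


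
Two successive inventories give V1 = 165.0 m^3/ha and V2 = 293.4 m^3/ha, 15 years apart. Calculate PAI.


Formula: PAI = (V_T2 - V_T1) / (T2 - T1)
Volume increment = 293.4 - 165.0 = 128.4 m^3/ha
PAI = 128.4 / 15 = 8.56 m^3/ha/year

8.56


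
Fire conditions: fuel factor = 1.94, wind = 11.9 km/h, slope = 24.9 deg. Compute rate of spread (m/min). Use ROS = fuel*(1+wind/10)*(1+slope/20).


Formula: ROS = fuel * (1 + wind/10) * (1 + slope/20)
Wind factor = 1 + 11.9/10 = 2.19
Slope factor = 1 + 24.9/20 = 2.245
ROS = 1.94 * 2.19 * 2.245 = 9.54 m/min

9.54


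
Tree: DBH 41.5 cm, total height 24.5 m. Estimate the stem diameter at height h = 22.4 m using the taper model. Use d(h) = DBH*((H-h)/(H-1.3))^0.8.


Taper: d(h) = DBH * ((H - h) / (H - 1.3))^0.8
Numerator = H - h = 24.5 - 22.4 = 2.1 m
Denominator = H - 1.3 = 24.5 - 1.3 = 23.2 m
Ratio = 2.1 / 23.2 = 0.09052
d = 41.5 * 0.09052^0.8 = 6.1 cm

6.1


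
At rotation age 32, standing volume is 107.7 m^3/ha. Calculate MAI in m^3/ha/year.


Formula: MAI = Total Volume / Stand Age
MAI = 107.7 m^3/ha / 32 years
MAI = 3.37 m^3/ha/year

3.37


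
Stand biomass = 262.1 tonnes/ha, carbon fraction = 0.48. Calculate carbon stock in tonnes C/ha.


Formula: Carbon Stock = Biomass * Carbon Fraction
C = 262.1 t/ha * 0.48
C = 125.8 t C/ha

125.8


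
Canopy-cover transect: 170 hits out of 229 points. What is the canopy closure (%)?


Formula: Canopy closure = covered points / total points * 100
Closure = 170 / 229 * 100
Closure = 0.7424 * 100 = 74.2%

74.2


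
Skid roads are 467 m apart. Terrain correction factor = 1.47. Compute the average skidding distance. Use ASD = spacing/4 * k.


Formula: ASD = (spacing / 4) * correction
Uncorrected distance = spacing / 4 = 467 / 4 = 116.75 m
ASD = 116.75 * 1.47 = 172 m

172


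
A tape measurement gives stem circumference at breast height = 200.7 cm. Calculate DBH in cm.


Formula: DBH = C / pi
DBH = 200.7 / pi
pi = 3.14159...
DBH = 63.9 cm

63.9


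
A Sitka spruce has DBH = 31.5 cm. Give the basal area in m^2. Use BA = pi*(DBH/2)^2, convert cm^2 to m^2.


Formula: BA = pi * (DBH/2)^2 / 10000  (cm^2 to m^2)
Radius = DBH/2 = 31.5/2 = 15.75 cm
BA = pi * 15.75^2 / 10000
   = 779.3113 cm^2 / 10000
   = 0.0779 m^2

0.0779


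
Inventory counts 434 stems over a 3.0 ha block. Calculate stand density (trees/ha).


Formula: Stand Density = N_trees / Area_ha
Density = 434 trees / 3.0 ha
Density = 145 trees/ha

145


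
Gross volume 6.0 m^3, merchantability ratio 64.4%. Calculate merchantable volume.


Formula: MV = V_total * (merchantable_pct / 100)
Merchantable fraction = 64.4% / 100 = 0.644
MV = 6.0 m^3 * 0.644 = 3.864 m^3

3.864


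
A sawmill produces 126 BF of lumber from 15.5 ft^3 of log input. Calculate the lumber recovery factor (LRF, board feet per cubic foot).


Formula: LRF = Lumber Output (BF) / Log Input (ft^3)
LRF = 126 BF / 15.5 ft^3
LRF = 8.13 BF/ft^3

8.13


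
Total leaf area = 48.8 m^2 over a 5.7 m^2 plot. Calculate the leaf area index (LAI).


Formula: LAI = total leaf area / ground area  (dimensionless)
LAI = 48.8 m^2 / 5.7 m^2
LAI = 8.56

8.56


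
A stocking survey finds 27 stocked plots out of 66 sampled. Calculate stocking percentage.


Formula: Stocking % = stocked plots / total plots * 100
Stocking = 27 / 66 * 100
Stocking = 0.4091 * 100 = 40.9%

40.9


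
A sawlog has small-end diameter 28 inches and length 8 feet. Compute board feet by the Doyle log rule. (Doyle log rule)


Doyle: BF = (D - 4)^2 * L / 16
Adjusted diameter = 28 - 4 = 24 in
(D-4)^2 = 24^2 = 576
BF = 576 * 8 / 16 = 288 BF

288


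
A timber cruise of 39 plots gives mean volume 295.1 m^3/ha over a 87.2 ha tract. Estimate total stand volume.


Formula: Total Volume = Mean Volume per ha * Total Area
Total Volume = 295.1 m^3/ha * 87.2 ha
Total Volume = 25733 m^3

25733


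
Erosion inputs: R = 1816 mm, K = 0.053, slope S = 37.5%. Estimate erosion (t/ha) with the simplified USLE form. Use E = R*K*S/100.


Formula: E = R * K * S / 100  (simplified USLE)
R * K = 1816 * 0.053 = 96.248
E = 96.248 * 37.5 / 100 = 36.09 t/ha

36.09


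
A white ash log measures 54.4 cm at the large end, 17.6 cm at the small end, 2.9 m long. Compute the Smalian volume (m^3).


Smalian: V = (A1 + A2)/2 * L,  A = pi*(D/200)^2
A1 = pi*(54.4/200)^2 = 0.232428 m^2
A2 = pi*(17.6/200)^2 = 0.024328 m^2
V = (0.232428+0.024328)/2*2.9 = 0.3723 m^3

0.3723


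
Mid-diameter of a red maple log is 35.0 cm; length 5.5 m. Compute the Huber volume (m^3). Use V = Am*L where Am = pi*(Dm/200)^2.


Huber: V = Am * L,  Am = pi*(Dm/200)^2
Am = pi*(35.0/200)^2 = 0.096211 m^2
V = 0.096211*5.5 = 0.5292 m^3

0.5292


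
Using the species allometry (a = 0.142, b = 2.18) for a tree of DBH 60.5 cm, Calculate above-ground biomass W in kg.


Formula: W = a * DBH^b  (allometric power law)
DBH^b = 60.5^2.18 = 7659.9638
W = 0.142 * 7659.9638 = 1087.7 kg

1087.7


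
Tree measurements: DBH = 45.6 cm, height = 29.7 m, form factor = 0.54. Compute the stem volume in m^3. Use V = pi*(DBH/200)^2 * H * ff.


Formula: V = pi * (DBH/200)^2 * H * ff
Radius = DBH/200 = 45.6/200 = 0.228 m
Radius^2 = 0.228^2 = 0.051984 m^2
V = pi * 0.051984 * 29.7 * 0.54
V = 2.619 m^3

2.619


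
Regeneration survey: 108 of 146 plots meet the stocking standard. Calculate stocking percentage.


Formula: Stocking % = stocked plots / total plots * 100
Stocking = 108 / 146 * 100
Stocking = 0.7397 * 100 = 74.0%

74.0


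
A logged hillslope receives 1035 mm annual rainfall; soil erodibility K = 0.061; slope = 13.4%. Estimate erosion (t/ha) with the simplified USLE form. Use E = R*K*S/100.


Formula: E = R * K * S / 100  (simplified USLE)
R * K = 1035 * 0.061 = 63.135
E = 63.135 * 13.4 / 100 = 8.46 t/ha

8.46


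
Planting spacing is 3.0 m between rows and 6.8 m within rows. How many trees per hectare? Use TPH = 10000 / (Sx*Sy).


Formula: TPH = 10000 m^2/ha / (spacing_x * spacing_y)
Area per tree = 3.0 m * 6.8 m = 20.4 m^2
TPH = 10000 / 20.4 = 490 trees/ha

490


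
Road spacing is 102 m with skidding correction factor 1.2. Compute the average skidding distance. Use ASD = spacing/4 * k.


Formula: ASD = (spacing / 4) * correction
Uncorrected distance = spacing / 4 = 102 / 4 = 25.5 m
ASD = 25.5 * 1.2 = 31 m

31


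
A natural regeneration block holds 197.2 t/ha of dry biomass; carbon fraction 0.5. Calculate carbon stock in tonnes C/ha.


Formula: Carbon Stock = Biomass * Carbon Fraction
C = 197.2 t/ha * 0.5
C = 98.6 t C/ha

98.6


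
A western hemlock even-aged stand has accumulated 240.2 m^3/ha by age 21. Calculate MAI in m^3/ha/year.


Formula: MAI = Total Volume / Stand Age
MAI = 240.2 m^3/ha / 21 years
MAI = 11.44 m^3/ha/year

11.44


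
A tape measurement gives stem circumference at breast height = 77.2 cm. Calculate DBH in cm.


Formula: DBH = C / pi
DBH = 77.2 / pi
pi = 3.14159...
DBH = 24.6 cm

24.6


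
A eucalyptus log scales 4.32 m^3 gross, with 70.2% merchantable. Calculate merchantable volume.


Formula: MV = V_total * (merchantable_pct / 100)
Merchantable fraction = 70.2% / 100 = 0.702
MV = 4.32 m^3 * 0.702 = 3.033 m^3

3.033


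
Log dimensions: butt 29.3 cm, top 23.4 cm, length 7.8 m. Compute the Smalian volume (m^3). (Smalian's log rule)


Smalian: V = (A1 + A2)/2 * L,  A = pi*(D/200)^2
A1 = pi*(29.3/200)^2 = 0.067426 m^2
A2 = pi*(23.4/200)^2 = 0.043005 m^2
V = (0.067426+0.043005)/2*7.8 = 0.4307 m^3

0.4307


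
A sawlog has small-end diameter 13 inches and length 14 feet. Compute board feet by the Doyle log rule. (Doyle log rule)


Doyle: BF = (D - 4)^2 * L / 16
Adjusted diameter = 13 - 4 = 9 in
(D-4)^2 = 9^2 = 81
BF = 81 * 14 / 16 = 71 BF

71


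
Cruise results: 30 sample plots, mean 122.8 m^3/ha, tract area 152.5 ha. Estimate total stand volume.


Formula: Total Volume = Mean Volume per ha * Total Area
Total Volume = 122.8 m^3/ha * 152.5 ha
Total Volume = 18727 m^3

18727


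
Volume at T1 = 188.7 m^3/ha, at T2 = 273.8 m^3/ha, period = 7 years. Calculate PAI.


Formula: PAI = (V_T2 - V_T1) / (T2 - T1)
Volume increment = 273.8 - 188.7 = 85.1 m^3/ha
PAI = 85.1 / 7 = 12.16 m^3/ha/year

12.16


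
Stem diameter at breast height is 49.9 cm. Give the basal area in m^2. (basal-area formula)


Formula: BA = pi * (DBH/2)^2 / 10000  (cm^2 to m^2)
Radius = DBH/2 = 49.9/2 = 24.95 cm
BA = pi * 24.95^2 / 10000
   = 1955.6493 cm^2 / 10000
   = 0.1956 m^2

0.1956


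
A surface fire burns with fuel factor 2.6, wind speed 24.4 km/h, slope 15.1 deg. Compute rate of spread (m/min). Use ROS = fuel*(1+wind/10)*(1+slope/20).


Formula: ROS = fuel * (1 + wind/10) * (1 + slope/20)
Wind factor = 1 + 24.4/10 = 3.44
Slope factor = 1 + 15.1/20 = 1.755
ROS = 2.6 * 3.44 * 1.755 = 15.7 m/min

15.7


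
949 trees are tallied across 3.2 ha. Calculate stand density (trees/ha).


Formula: Stand Density = N_trees / Area_ha
Density = 949 trees / 3.2 ha
Density = 297 trees/ha

297


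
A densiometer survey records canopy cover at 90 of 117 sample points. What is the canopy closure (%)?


Formula: Canopy closure = covered points / total points * 100
Closure = 90 / 117 * 100
Closure = 0.7692 * 100 = 76.9%

76.9


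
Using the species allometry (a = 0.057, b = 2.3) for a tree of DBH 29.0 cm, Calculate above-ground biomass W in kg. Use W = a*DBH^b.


Formula: W = a * DBH^b  (allometric power law)
DBH^b = 29.0^2.3 = 2309.4863
W = 0.057 * 2309.4863 = 131.6 kg

131.6


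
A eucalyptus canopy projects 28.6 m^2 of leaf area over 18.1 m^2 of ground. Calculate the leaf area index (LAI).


Formula: LAI = total leaf area / ground area  (dimensionless)
LAI = 28.6 m^2 / 18.1 m^2
LAI = 1.58

1.58


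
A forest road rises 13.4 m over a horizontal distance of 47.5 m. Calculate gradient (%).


Formula: Gradient = rise / run * 100
Gradient = 13.4 / 47.5 * 100 = 28.2%

28.2


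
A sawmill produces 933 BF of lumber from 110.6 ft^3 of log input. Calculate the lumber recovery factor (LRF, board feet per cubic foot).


Formula: LRF = Lumber Output (BF) / Log Input (ft^3)
LRF = 933 BF / 110.6 ft^3
LRF = 8.44 BF/ft^3

8.44


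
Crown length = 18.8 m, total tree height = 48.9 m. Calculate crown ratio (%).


Formula: Crown Ratio = (Crown Length / Total Height) * 100
CR = (18.8 m / 48.9 m) * 100
CR = 0.3845 * 100 = 38.4%

38.4


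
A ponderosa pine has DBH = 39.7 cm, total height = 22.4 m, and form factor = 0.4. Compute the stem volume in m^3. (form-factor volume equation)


Formula: V = pi * (DBH/200)^2 * H * ff
Radius = DBH/200 = 39.7/200 = 0.1985 m
Radius^2 = 0.1985^2 = 0.03940225 m^2
V = pi * 0.03940225 * 22.4 * 0.4
V = 1.109 m^3

1.109


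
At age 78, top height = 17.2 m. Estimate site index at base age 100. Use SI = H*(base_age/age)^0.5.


Formula: SI = H_dom * (base_age / age)^0.5
Age ratio = 100 / 78 = 1.28205
sqrt(age_ratio) = 1.13228
SI = 17.2 * 1.13228 = 19.5 m

19.5


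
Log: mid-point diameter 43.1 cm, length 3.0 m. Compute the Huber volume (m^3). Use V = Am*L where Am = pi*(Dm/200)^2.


Huber: V = Am * L,  Am = pi*(Dm/200)^2
Am = pi*(43.1/200)^2 = 0.145896 m^2
V = 0.145896*3.0 = 0.4377 m^3

0.4377


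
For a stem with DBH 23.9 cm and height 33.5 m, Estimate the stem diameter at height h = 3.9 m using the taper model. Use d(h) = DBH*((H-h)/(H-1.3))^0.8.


Taper: d(h) = DBH * ((H - h) / (H - 1.3))^0.8
Numerator = H - h = 33.5 - 3.9 = 29.6 m
Denominator = H - 1.3 = 33.5 - 1.3 = 32.2 m
Ratio = 29.6 / 32.2 = 0.91925
d = 23.9 * 0.91925^0.8 = 22.3 cm

22.3


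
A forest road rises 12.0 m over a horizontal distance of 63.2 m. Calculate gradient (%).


Formula: Gradient = rise / run * 100
Gradient = 12.0 / 63.2 * 100 = 19.0%

19.0


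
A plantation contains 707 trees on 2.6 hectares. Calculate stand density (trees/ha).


Formula: Stand Density = N_trees / Area_ha
Density = 707 trees / 2.6 ha
Density = 272 trees/ha

272


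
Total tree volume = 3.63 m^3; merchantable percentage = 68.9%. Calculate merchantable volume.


Formula: MV = V_total * (merchantable_pct / 100)
Merchantable fraction = 68.9% / 100 = 0.689
MV = 3.63 m^3 * 0.689 = 2.501 m^3

2.501


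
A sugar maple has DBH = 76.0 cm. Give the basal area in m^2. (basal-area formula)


Formula: BA = pi * (DBH/2)^2 / 10000  (cm^2 to m^2)
Radius = DBH/2 = 76.0/2 = 38.0 cm
BA = pi * 38.0^2 / 10000
   = 4536.4598 cm^2 / 10000
   = 0.4536 m^2

0.4536


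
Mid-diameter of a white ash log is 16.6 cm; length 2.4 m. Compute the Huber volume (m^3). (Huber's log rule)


Huber: V = Am * L,  Am = pi*(Dm/200)^2
Am = pi*(16.6/200)^2 = 0.021642 m^2
V = 0.021642*2.4 = 0.0519 m^3

0.0519


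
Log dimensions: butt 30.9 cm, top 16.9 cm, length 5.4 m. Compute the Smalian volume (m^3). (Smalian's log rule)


Smalian: V = (A1 + A2)/2 * L,  A = pi*(D/200)^2
A1 = pi*(30.9/200)^2 = 0.074991 m^2
A2 = pi*(16.9/200)^2 = 0.022432 m^2
V = (0.074991+0.022432)/2*5.4 = 0.263 m^3

0.263


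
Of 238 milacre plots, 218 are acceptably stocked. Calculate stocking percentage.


Formula: Stocking % = stocked plots / total plots * 100
Stocking = 218 / 238 * 100
Stocking = 0.916 * 100 = 91.6%

91.6


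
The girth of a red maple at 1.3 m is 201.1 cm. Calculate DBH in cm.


Formula: DBH = C / pi
DBH = 201.1 / pi
pi = 3.14159...
DBH = 64.0 cm

64.0


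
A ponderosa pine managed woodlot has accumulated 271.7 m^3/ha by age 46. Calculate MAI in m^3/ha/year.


Formula: MAI = Total Volume / Stand Age
MAI = 271.7 m^3/ha / 46 years
MAI = 5.91 m^3/ha/year

5.91


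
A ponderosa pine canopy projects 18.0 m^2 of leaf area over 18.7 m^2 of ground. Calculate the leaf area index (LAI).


Formula: LAI = total leaf area / ground area  (dimensionless)
LAI = 18.0 m^2 / 18.7 m^2
LAI = 0.96

0.96


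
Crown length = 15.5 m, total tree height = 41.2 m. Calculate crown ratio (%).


Formula: Crown Ratio = (Crown Length / Total Height) * 100
CR = (15.5 m / 41.2 m) * 100
CR = 0.3762 * 100 = 37.6%

37.6


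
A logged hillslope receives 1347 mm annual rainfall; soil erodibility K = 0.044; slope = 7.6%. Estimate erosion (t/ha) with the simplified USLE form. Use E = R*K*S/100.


Formula: E = R * K * S / 100  (simplified USLE)
R * K = 1347 * 0.044 = 59.268
E = 59.268 * 7.6 / 100 = 4.5 t/ha

4.5


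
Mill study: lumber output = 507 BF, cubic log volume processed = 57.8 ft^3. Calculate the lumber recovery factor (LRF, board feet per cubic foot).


Formula: LRF = Lumber Output (BF) / Log Input (ft^3)
LRF = 507 BF / 57.8 ft^3
LRF = 8.77 BF/ft^3

8.77


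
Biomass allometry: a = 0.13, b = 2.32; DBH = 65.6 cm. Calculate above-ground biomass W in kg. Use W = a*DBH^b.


Formula: W = a * DBH^b  (allometric power law)
DBH^b = 65.6^2.32 = 16414.0937
W = 0.13 * 16414.0937 = 2133.8 kg

2133.8


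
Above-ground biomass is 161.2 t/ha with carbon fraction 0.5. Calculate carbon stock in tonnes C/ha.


Formula: Carbon Stock = Biomass * Carbon Fraction
C = 161.2 t/ha * 0.5
C = 80.6 t C/ha

80.6


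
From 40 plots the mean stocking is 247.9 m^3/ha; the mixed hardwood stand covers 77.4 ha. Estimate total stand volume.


Formula: Total Volume = Mean Volume per ha * Total Area
Total Volume = 247.9 m^3/ha * 77.4 ha
Total Volume = 19187 m^3

19187


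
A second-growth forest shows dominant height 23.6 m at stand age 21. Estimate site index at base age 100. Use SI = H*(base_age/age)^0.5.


Formula: SI = H_dom * (base_age / age)^0.5
Age ratio = 100 / 21 = 4.7619
sqrt(age_ratio) = 2.18218
SI = 23.6 * 2.18218 = 51.5 m

51.5


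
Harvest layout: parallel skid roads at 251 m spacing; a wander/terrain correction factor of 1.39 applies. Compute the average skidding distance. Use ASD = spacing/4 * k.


Formula: ASD = (spacing / 4) * correction
Uncorrected distance = spacing / 4 = 251 / 4 = 62.75 m
ASD = 62.75 * 1.39 = 87 m

87


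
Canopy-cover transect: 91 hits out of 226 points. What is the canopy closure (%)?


Formula: Canopy closure = covered points / total points * 100
Closure = 91 / 226 * 100
Closure = 0.4027 * 100 = 40.3%

40.3


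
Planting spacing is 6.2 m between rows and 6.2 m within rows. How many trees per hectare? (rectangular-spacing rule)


Formula: TPH = 10000 m^2/ha / (spacing_x * spacing_y)
Area per tree = 6.2 m * 6.2 m = 38.44 m^2
TPH = 10000 / 38.44 = 260 trees/ha

260


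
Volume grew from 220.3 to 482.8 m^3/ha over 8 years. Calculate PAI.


Formula: PAI = (V_T2 - V_T1) / (T2 - T1)
Volume increment = 482.8 - 220.3 = 262.5 m^3/ha
PAI = 262.5 / 8 = 32.81 m^3/ha/year

32.81


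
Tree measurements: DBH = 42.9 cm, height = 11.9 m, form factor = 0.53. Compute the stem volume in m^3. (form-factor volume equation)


Formula: V = pi * (DBH/200)^2 * H * ff
Radius = DBH/200 = 42.9/200 = 0.2145 m
Radius^2 = 0.2145^2 = 0.04601025 m^2
V = pi * 0.04601025 * 11.9 * 0.53
V = 0.912 m^3

0.912


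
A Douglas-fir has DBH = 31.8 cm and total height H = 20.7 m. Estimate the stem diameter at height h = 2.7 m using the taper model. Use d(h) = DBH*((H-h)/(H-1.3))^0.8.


Taper: d(h) = DBH * ((H - h) / (H - 1.3))^0.8
Numerator = H - h = 20.7 - 2.7 = 18.0 m
Denominator = H - 1.3 = 20.7 - 1.3 = 19.4 m
Ratio = 18.0 / 19.4 = 0.92784
d = 31.8 * 0.92784^0.8 = 30.0 cm

30.0


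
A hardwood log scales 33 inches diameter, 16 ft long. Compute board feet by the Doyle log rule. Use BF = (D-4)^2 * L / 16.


Doyle: BF = (D - 4)^2 * L / 16
Adjusted diameter = 33 - 4 = 29 in
(D-4)^2 = 29^2 = 841
BF = 841 * 16 / 16 = 841 BF

841


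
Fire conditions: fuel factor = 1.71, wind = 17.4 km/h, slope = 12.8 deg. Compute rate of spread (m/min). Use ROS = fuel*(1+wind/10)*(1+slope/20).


Formula: ROS = fuel * (1 + wind/10) * (1 + slope/20)
Wind factor = 1 + 17.4/10 = 2.74
Slope factor = 1 + 12.8/20 = 1.64
ROS = 1.71 * 2.74 * 1.64 = 7.68 m/min

7.68


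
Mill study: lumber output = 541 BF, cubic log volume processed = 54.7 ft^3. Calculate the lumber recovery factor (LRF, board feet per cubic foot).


Formula: LRF = Lumber Output (BF) / Log Input (ft^3)
LRF = 541 BF / 54.7 ft^3
LRF = 9.89 BF/ft^3

9.89


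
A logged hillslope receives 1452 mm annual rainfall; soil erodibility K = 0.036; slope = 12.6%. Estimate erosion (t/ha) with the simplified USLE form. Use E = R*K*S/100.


Formula: E = R * K * S / 100  (simplified USLE)
R * K = 1452 * 0.036 = 52.272
E = 52.272 * 12.6 / 100 = 6.59 t/ha

6.59


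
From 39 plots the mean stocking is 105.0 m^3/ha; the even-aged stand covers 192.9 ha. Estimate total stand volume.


Formula: Total Volume = Mean Volume per ha * Total Area
Total Volume = 105.0 m^3/ha * 192.9 ha
Total Volume = 20255 m^3

20255


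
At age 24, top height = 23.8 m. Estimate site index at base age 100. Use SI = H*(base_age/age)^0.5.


Formula: SI = H_dom * (base_age / age)^0.5
Age ratio = 100 / 24 = 4.16667
sqrt(age_ratio) = 2.04124
SI = 23.8 * 2.04124 = 48.6 m

48.6


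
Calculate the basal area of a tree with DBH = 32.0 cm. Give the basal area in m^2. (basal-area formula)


Formula: BA = pi * (DBH/2)^2 / 10000  (cm^2 to m^2)
Radius = DBH/2 = 32.0/2 = 16.0 cm
BA = pi * 16.0^2 / 10000
   = 804.2477 cm^2 / 10000
   = 0.0804 m^2

0.0804


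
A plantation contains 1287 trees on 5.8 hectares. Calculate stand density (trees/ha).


Formula: Stand Density = N_trees / Area_ha
Density = 1287 trees / 5.8 ha
Density = 222 trees/ha

222


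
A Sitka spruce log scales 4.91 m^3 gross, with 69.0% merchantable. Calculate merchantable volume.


Formula: MV = V_total * (merchantable_pct / 100)
Merchantable fraction = 69.0% / 100 = 0.69
MV = 4.91 m^3 * 0.69 = 3.388 m^3

3.388


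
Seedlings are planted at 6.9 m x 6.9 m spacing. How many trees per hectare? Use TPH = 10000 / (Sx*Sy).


Formula: TPH = 10000 m^2/ha / (spacing_x * spacing_y)
Area per tree = 6.9 m * 6.9 m = 47.61 m^2
TPH = 10000 / 47.61 = 210 trees/ha

210


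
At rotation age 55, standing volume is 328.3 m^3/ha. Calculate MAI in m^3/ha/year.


Formula: MAI = Total Volume / Stand Age
MAI = 328.3 m^3/ha / 55 years
MAI = 5.97 m^3/ha/year

5.97


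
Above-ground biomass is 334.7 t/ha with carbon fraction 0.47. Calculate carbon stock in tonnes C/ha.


Formula: Carbon Stock = Biomass * Carbon Fraction
C = 334.7 t/ha * 0.47
C = 157.3 t C/ha

157.3


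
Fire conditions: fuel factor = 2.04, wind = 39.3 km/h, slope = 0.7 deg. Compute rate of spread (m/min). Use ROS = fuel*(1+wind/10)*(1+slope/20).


Formula: ROS = fuel * (1 + wind/10) * (1 + slope/20)
Wind factor = 1 + 39.3/10 = 4.93
Slope factor = 1 + 0.7/20 = 1.035
ROS = 2.04 * 4.93 * 1.035 = 10.41 m/min

10.41


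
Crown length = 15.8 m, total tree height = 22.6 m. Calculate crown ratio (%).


Formula: Crown Ratio = (Crown Length / Total Height) * 100
CR = (15.8 m / 22.6 m) * 100
CR = 0.6991 * 100 = 69.9%

69.9


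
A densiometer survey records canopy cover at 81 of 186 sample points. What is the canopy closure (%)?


Formula: Canopy closure = covered points / total points * 100
Closure = 81 / 186 * 100
Closure = 0.4355 * 100 = 43.5%

43.5


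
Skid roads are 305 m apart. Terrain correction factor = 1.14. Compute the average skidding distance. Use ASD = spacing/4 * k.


Formula: ASD = (spacing / 4) * correction
Uncorrected distance = spacing / 4 = 305 / 4 = 76.25 m
ASD = 76.25 * 1.14 = 87 m

87


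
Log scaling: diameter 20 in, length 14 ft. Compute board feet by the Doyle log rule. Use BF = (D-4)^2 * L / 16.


Doyle: BF = (D - 4)^2 * L / 16
Adjusted diameter = 20 - 4 = 16 in
(D-4)^2 = 16^2 = 256
BF = 256 * 14 / 16 = 224 BF

224


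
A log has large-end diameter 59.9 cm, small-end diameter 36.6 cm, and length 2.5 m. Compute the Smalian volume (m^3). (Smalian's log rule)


Smalian: V = (A1 + A2)/2 * L,  A = pi*(D/200)^2
A1 = pi*(59.9/200)^2 = 0.281802 m^2
A2 = pi*(36.6/200)^2 = 0.105209 m^2
V = (0.281802+0.105209)/2*2.5 = 0.4838 m^3

0.4838


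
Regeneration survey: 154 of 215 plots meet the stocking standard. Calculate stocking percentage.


Formula: Stocking % = stocked plots / total plots * 100
Stocking = 154 / 215 * 100
Stocking = 0.7163 * 100 = 71.6%

71.6


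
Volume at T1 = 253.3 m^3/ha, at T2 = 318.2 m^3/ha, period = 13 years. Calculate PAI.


Formula: PAI = (V_T2 - V_T1) / (T2 - T1)
Volume increment = 318.2 - 253.3 = 64.9 m^3/ha
PAI = 64.9 / 13 = 4.99 m^3/ha/year

4.99


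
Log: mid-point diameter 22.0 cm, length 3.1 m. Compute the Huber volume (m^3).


Huber: V = Am * L,  Am = pi*(Dm/200)^2
Am = pi*(22.0/200)^2 = 0.038013 m^2
V = 0.038013*3.1 = 0.1178 m^3

0.1178


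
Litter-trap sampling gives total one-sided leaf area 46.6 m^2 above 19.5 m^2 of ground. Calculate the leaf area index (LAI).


Formula: LAI = total leaf area / ground area  (dimensionless)
LAI = 46.6 m^2 / 19.5 m^2
LAI = 2.39

2.39


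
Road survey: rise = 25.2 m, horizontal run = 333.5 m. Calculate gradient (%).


Formula: Gradient = rise / run * 100
Gradient = 25.2 / 333.5 * 100 = 7.6%

7.6


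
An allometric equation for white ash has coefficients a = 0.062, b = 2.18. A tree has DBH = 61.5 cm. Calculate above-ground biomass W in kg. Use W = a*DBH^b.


Formula: W = a * DBH^b  (allometric power law)
DBH^b = 61.5^2.18 = 7938.6701
W = 0.062 * 7938.6701 = 492.2 kg

492.2


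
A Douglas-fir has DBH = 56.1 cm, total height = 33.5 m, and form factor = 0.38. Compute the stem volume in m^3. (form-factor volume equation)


Formula: V = pi * (DBH/200)^2 * H * ff
Radius = DBH/200 = 56.1/200 = 0.2805 m
Radius^2 = 0.2805^2 = 0.07868025 m^2
V = pi * 0.07868025 * 33.5 * 0.38
V = 3.147 m^3

3.147


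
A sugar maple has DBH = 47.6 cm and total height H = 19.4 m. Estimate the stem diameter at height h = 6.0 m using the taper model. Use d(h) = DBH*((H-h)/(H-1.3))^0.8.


Taper: d(h) = DBH * ((H - h) / (H - 1.3))^0.8
Numerator = H - h = 19.4 - 6.0 = 13.4 m
Denominator = H - 1.3 = 19.4 - 1.3 = 18.1 m
Ratio = 13.4 / 18.1 = 0.74033
d = 47.6 * 0.74033^0.8 = 37.4 cm

37.4


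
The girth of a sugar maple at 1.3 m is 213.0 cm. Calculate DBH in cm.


Formula: DBH = C / pi
DBH = 213.0 / pi
pi = 3.14159...
DBH = 67.8 cm

67.8


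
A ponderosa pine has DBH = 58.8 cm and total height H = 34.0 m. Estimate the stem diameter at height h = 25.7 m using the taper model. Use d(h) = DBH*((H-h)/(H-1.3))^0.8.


Taper: d(h) = DBH * ((H - h) / (H - 1.3))^0.8
Numerator = H - h = 34.0 - 25.7 = 8.3 m
Denominator = H - 1.3 = 34.0 - 1.3 = 32.7 m
Ratio = 8.3 / 32.7 = 0.25382
d = 58.8 * 0.25382^0.8 = 19.6 cm

19.6


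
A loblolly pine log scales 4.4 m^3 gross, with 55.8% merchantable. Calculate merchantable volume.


Formula: MV = V_total * (merchantable_pct / 100)
Merchantable fraction = 55.8% / 100 = 0.558
MV = 4.4 m^3 * 0.558 = 2.455 m^3

2.455


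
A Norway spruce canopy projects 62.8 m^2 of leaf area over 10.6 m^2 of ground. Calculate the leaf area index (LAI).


Formula: LAI = total leaf area / ground area  (dimensionless)
LAI = 62.8 m^2 / 10.6 m^2
LAI = 5.92

5.92


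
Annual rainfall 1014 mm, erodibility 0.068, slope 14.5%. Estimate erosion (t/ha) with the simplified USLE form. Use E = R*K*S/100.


Formula: E = R * K * S / 100  (simplified USLE)
R * K = 1014 * 0.068 = 68.952
E = 68.952 * 14.5 / 100 = 10.0 t/ha

10.0


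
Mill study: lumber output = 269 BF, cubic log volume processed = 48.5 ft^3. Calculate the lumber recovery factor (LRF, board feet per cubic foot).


Formula: LRF = Lumber Output (BF) / Log Input (ft^3)
LRF = 269 BF / 48.5 ft^3
LRF = 5.55 BF/ft^3

5.55


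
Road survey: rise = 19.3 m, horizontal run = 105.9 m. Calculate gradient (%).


Formula: Gradient = rise / run * 100
Gradient = 19.3 / 105.9 * 100 = 18.2%

18.2


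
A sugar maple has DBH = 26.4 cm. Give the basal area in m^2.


Formula: BA = pi * (DBH/2)^2 / 10000  (cm^2 to m^2)
Radius = DBH/2 = 26.4/2 = 13.2 cm
BA = pi * 13.2^2 / 10000
   = 547.3911 cm^2 / 10000
   = 0.0547 m^2

0.0547


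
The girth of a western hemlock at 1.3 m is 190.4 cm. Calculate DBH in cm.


Formula: DBH = C / pi
DBH = 190.4 / pi
pi = 3.14159...
DBH = 60.6 cm

60.6


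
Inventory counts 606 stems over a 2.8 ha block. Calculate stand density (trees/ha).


Formula: Stand Density = N_trees / Area_ha
Density = 606 trees / 2.8 ha
Density = 216 trees/ha

216


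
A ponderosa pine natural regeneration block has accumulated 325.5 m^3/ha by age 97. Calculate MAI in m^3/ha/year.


Formula: MAI = Total Volume / Stand Age
MAI = 325.5 m^3/ha / 97 years
MAI = 3.36 m^3/ha/year

3.36


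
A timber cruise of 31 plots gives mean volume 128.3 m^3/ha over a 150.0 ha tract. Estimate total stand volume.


Formula: Total Volume = Mean Volume per ha * Total Area
Total Volume = 128.3 m^3/ha * 150.0 ha
Total Volume = 19245 m^3

19245


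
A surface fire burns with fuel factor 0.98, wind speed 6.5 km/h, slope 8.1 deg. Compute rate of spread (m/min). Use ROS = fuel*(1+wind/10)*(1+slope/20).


Formula: ROS = fuel * (1 + wind/10) * (1 + slope/20)
Wind factor = 1 + 6.5/10 = 1.65
Slope factor = 1 + 8.1/20 = 1.405
ROS = 0.98 * 1.65 * 1.405 = 2.27 m/min

2.27


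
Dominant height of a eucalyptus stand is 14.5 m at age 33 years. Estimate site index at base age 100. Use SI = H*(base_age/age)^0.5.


Formula: SI = H_dom * (base_age / age)^0.5
Age ratio = 100 / 33 = 3.0303
sqrt(age_ratio) = 1.74078
SI = 14.5 * 1.74078 = 25.2 m

25.2


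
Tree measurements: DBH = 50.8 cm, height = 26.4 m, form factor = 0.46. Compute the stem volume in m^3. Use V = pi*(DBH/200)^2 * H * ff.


Formula: V = pi * (DBH/200)^2 * H * ff
Radius = DBH/200 = 50.8/200 = 0.254 m
Radius^2 = 0.254^2 = 0.064516 m^2
V = pi * 0.064516 * 26.4 * 0.46
V = 2.461 m^3

2.461


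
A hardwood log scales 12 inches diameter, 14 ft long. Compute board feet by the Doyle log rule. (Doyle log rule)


Doyle: BF = (D - 4)^2 * L / 16
Adjusted diameter = 12 - 4 = 8 in
(D-4)^2 = 8^2 = 64
BF = 64 * 14 / 16 = 56 BF

56
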